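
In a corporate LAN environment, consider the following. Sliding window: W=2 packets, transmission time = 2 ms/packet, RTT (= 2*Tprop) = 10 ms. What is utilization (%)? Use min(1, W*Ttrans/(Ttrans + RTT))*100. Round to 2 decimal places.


Given: W = 2, Ttrans = 2 ms, RTT = 10 ms (= 2 * Tprop, Tprop = 5 ms)
Cycle time = Ttrans + RTT = 2 + 10 = 12 ms (first packet sent until its ACK returns)
W * Ttrans = 2 * 2 = 4 ms of sending per cycle
W * Ttrans / (Ttrans + RTT) = 4 / 12 = 0.333333
U = min(1, 0.333333) = 0.333333
U% = 33.33%

33.33


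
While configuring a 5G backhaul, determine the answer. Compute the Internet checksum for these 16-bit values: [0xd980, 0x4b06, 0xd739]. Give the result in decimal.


Given words: [0xd980, 0x4b06, 0xd739]
Step 1: Sum all words
Raw sum = 55680 + 19206 + 55097 = 129983
Step 2: Fold carry: (64447 + 1) = 64448
One's complement = ~64448 & 0xFFFF = 1087

1087


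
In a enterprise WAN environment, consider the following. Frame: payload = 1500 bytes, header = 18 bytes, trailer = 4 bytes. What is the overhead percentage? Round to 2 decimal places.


Given: payload = 1500 B, header = 18 B, trailer = 4 B
Overhead bytes = header + trailer = 18 + 4 = 22
Total frame = payload + overhead = 1500 + 22 = 1522
Overhead % = 22 / 1522 * 100 = 1.4455% -> 1.45% (2 dp)

1.45


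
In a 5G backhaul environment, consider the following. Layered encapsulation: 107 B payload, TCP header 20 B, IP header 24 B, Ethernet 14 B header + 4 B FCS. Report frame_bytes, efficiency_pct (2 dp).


TCP segment = 107 + 20 = 127 B
IP packet = 127 + 24 = 151 B
Ethernet frame = 151 + 14 + 4 = 169 B
Efficiency = app / frame = 107 / 169 = 0.633136 = 63.3136% -> 63.31% (2 dp)

169, 63.31


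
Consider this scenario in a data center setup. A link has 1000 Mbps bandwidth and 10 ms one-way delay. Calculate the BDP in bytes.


Given: bandwidth = 1000 Mbps, delay = 10 ms
BDP in bits = 1000 * 10^6 * 10 / 1000
BDP in bits = 10000000
BDP in bytes = 10000000 / 8 = 1250000

1250000


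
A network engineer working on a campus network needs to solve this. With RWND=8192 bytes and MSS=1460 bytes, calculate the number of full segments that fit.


Given: RWND = 8192 bytes, MSS = 1460 bytes
Full segments = floor(RWND / MSS)
Full segments = floor(8192 / 1460)
Full segments = floor(5.611) = 5

5


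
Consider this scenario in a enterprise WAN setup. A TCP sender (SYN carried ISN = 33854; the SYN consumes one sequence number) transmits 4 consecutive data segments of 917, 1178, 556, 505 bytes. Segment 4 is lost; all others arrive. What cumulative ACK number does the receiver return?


SYN uses sequence number 33854; first data byte = ISN + 1 = 33855.
Segment 1: SEQ = 33855, len = 917 B, covers [33855, 34771]
Segment 2: SEQ = 34772, len = 1178 B, covers [34772, 35949]
Segment 3: SEQ = 35950, len = 556 B, covers [35950, 36505]
Segment 4: SEQ = 36506, len = 505 B, covers [36506, 37010] [LOST]
In-order data received: bytes [33855, 36505] (segments 1..3).
Segment 4 missing -> gap begins at byte 36506.
Cumulative ACK = next expected in-order byte = 33855 + 917 + 1178 + 556 = 36506

36506


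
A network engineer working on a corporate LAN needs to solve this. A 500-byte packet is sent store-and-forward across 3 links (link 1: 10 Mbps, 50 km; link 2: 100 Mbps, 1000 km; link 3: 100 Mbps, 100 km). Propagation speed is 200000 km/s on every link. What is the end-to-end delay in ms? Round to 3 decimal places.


Packet = 500 bytes = 4000 bits. Store-and-forward: sum (t_trans + t_prop) per link.
Link 1: t_trans = 4000/(10*10^6) s = 0.4000 ms; t_prop = 50/200000 s = 0.2500 ms; subtotal = 0.6500 ms
Link 2: t_trans = 4000/(100*10^6) s = 0.0400 ms; t_prop = 1000/200000 s = 5.0000 ms; subtotal = 5.0400 ms
Link 3: t_trans = 4000/(100*10^6) s = 0.0400 ms; t_prop = 100/200000 s = 0.5000 ms; subtotal = 0.5400 ms
End-to-end = 0.6500 + 5.0400 + 0.5400 = 6.2300 ms -> 6.230 ms (3 dp)

6.230


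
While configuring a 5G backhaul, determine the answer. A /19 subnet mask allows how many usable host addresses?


Given: subnet mask /19
Host bits = 32 - 19 = 13
Total addresses = 2^13 = 8192
Usable hosts = 8192 - 2 (network + broadcast) = 8190

8190


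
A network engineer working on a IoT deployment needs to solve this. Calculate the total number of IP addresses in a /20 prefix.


Given: CIDR prefix /20
Host bits = 32 - 20 = 12
Total addresses = 2^12 = 4096

4096


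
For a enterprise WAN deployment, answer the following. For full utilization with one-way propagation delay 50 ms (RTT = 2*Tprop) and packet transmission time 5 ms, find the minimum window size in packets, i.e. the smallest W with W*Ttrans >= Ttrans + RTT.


Given: Ttrans = 5 ms, RTT = 100 ms (= 2 * Tprop, Tprop = 50 ms)
Time until first ACK returns = Ttrans + RTT = 5 + 100 = 105 ms
Need W * Ttrans >= Ttrans + RTT  ->  W >= (Ttrans + RTT) / Ttrans
(Ttrans + RTT) / Ttrans = 105 / 5 = 21
W_min = ceil(21) = 21

21


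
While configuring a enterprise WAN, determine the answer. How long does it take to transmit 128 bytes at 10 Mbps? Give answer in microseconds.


Given: packet = 128 bytes, bandwidth = 10 Mbps
Packet in bits = 128 * 8 = 1024 bits
Bandwidth = 10 * 10^6 = 10000000 bps
Time = 1024 / 10000000 seconds
Time in us = 1024 * 10^6 / 10000000 = 102.4

102.4


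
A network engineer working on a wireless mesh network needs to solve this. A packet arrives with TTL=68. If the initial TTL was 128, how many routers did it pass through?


Given: initial TTL = 128, received TTL = 68
Hops = initial TTL - received TTL
Hops = 128 - 68 = 60

60


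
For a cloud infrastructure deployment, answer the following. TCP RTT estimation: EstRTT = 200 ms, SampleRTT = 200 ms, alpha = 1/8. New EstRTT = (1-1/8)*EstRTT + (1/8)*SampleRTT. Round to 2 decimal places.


Given: EstRTT = 200 ms, SampleRTT = 200 ms, alpha = 1/8
New EstRTT = (1 - alpha) * EstRTT + alpha * SampleRTT
(7/8) * 200 = 175
(1/8) * 200 = 25
New EstRTT = 175 + 25 = 200 ms -> 200.00 ms (2 dp)

200.00


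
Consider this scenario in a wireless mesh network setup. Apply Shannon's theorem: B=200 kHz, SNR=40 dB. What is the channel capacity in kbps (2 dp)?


Given: B = 200 kHz, SNR = 40 dB
SNR linear = 10^(40/10) = 10000
1 + SNR = 10001
log2(10001) = 13.2878566418
C = 200 * 1000 * 13.2878566418 = 2657571.3284 bps
C = 2657.571328 kbps -> 2657.57 kbps (2 dp)

2657.57


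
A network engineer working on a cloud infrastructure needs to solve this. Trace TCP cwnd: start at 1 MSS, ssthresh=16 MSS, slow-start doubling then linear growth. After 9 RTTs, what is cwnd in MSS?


RTT 0: cwnd = 1 MSS (initial)
RTT 1: cwnd = 2 MSS (slow start, doubled)
RTT 2: cwnd = 4 MSS (slow start, doubled)
RTT 3: cwnd = 8 MSS (slow start, doubled)
RTT 4: cwnd = 16 MSS (slow start, doubled)
RTT 5: cwnd = 17 MSS (congestion avoidance, +1)
RTT 6: cwnd = 18 MSS (congestion avoidance, +1)
RTT 7: cwnd = 19 MSS (congestion avoidance, +1)
RTT 8: cwnd = 20 MSS (congestion avoidance, +1)
RTT 9: cwnd = 21 MSS (congestion avoidance, +1)

21


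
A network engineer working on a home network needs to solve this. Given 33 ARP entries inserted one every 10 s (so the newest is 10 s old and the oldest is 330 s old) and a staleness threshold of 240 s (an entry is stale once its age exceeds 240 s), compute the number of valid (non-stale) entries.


Ages are k * 330/33 s for k = 1..33 (spacing = 10.0000 s).
Entry k is valid iff k * 330/33 <= 240 iff k <= 33 * 240 / 330 = 24.0000
n_valid = floor(24.0000) = 24
(n_stale = 33 - 24 = 9)

24


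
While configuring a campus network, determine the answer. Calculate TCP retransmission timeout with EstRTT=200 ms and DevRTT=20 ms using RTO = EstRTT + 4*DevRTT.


Given: EstRTT = 200 ms, DevRTT = 20 ms
Timeout = EstRTT + 4 * DevRTT
4 * DevRTT = 4 * 20 = 80
Timeout = 200 + 80 = 280 ms

280


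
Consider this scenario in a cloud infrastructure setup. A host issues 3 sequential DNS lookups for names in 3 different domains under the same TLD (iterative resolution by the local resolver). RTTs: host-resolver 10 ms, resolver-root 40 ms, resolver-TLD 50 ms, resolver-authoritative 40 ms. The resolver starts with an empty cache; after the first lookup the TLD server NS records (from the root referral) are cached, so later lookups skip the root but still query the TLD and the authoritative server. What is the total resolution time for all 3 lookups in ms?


Lookup 1 (cold cache): local + root + TLD + auth = 10 + 40 + 50 + 40 = 140 ms
Lookups 2..3 (TLD NS cached -> skip root; new domain -> still ask TLD and auth): local + TLD + auth = 10 + 50 + 40 = 100 ms each
Remaining 2 lookups: 2 * 100 = 200 ms
Total = 140 + 200 = 340 ms

340


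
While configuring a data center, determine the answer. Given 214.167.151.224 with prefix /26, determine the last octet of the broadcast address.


Given: IP = 214.167.151.224, prefix = /26
Host bits = 32 - 26 = 6
Network last octet = 224 AND mask = 192
Host part size = 2^6 - 1 = 63
Broadcast last octet = 192 OR 63 = 255

255


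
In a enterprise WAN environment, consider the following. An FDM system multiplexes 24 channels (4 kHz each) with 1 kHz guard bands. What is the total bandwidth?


Given: 24 channels, 4 kHz each, guard = 1 kHz
Channel bandwidth = 24 * 4 = 96 kHz
Guard bands = 23 gaps * 1 kHz = 23 kHz
Total = 96 + 23 = 119 kHz

119


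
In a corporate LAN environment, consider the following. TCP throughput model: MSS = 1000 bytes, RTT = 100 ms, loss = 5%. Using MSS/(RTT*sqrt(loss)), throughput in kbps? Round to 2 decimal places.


Given: MSS = 1000 bytes, RTT = 100 ms, loss = 5%
RTT in seconds = 100 / 1000 = 0.1
Loss rate = 5% = 0.05
sqrt(loss) = sqrt(0.05) = 0.223606797750
Throughput (bytes/s) = 1000 / (0.1 * 0.223606797750) = 44721.3595
Throughput (kbps) = 44721.3595 * 8 / 1000 = 357.770876 -> 357.77 kbps (2 dp)

357.77


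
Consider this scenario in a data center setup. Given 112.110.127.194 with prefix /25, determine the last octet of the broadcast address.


Given: IP = 112.110.127.194, prefix = /25
Host bits = 32 - 25 = 7
Network last octet = 194 AND mask = 128
Host part size = 2^7 - 1 = 127
Broadcast last octet = 128 OR 127 = 255

255


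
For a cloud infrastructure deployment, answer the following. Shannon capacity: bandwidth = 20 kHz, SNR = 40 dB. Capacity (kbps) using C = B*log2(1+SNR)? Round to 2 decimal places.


Given: B = 20 kHz, SNR = 40 dB
SNR linear = 10^(40/10) = 10000
1 + SNR = 10001
log2(10001) = 13.2878566418
C = 20 * 1000 * 13.2878566418 = 265757.1328 bps
C = 265.757133 kbps -> 265.76 kbps (2 dp)

265.76


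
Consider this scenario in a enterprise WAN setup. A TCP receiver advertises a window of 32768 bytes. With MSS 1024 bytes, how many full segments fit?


Given: RWND = 32768 bytes, MSS = 1024 bytes
Full segments = floor(RWND / MSS)
Full segments = floor(32768 / 1024)
Full segments = floor(32.0) = 32

32


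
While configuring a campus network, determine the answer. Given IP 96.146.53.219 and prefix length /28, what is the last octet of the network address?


Given: IP = 96.146.53.219, prefix = /28
Subnet mask = 255.255.255.240
Last octet of IP: 219
Last octet of mask: 240
Network last octet = 219 AND 240 = 208

208


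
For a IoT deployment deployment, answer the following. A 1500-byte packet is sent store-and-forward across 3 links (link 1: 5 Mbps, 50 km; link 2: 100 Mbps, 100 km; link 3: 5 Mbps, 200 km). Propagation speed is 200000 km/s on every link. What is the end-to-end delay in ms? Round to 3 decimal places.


Packet = 1500 bytes = 12000 bits. Store-and-forward: sum (t_trans + t_prop) per link.
Link 1: t_trans = 12000/(5*10^6) s = 2.4000 ms; t_prop = 50/200000 s = 0.2500 ms; subtotal = 2.6500 ms
Link 2: t_trans = 12000/(100*10^6) s = 0.1200 ms; t_prop = 100/200000 s = 0.5000 ms; subtotal = 0.6200 ms
Link 3: t_trans = 12000/(5*10^6) s = 2.4000 ms; t_prop = 200/200000 s = 1.0000 ms; subtotal = 3.4000 ms
End-to-end = 2.6500 + 0.6200 + 3.4000 = 6.6700 ms -> 6.670 ms (3 dp)

6.670


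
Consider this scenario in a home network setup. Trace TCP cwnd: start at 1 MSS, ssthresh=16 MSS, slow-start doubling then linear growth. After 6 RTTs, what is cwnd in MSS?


RTT 0: cwnd = 1 MSS (initial)
RTT 1: cwnd = 2 MSS (slow start, doubled)
RTT 2: cwnd = 4 MSS (slow start, doubled)
RTT 3: cwnd = 8 MSS (slow start, doubled)
RTT 4: cwnd = 16 MSS (slow start, doubled)
RTT 5: cwnd = 17 MSS (congestion avoidance, +1)
RTT 6: cwnd = 18 MSS (congestion avoidance, +1)

18


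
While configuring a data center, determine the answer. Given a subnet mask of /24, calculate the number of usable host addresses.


Given: subnet mask /24
Host bits = 32 - 24 = 8
Total addresses = 2^8 = 256
Usable hosts = 256 - 2 (network + broadcast) = 254

254


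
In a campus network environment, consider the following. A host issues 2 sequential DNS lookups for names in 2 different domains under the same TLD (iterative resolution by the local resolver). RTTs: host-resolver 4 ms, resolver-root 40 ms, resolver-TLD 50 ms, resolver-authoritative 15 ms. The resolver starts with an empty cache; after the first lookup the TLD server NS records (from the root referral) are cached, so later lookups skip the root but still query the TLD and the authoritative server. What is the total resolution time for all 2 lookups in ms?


Lookup 1 (cold cache): local + root + TLD + auth = 4 + 40 + 50 + 15 = 109 ms
Lookups 2..2 (TLD NS cached -> skip root; new domain -> still ask TLD and auth): local + TLD + auth = 4 + 50 + 15 = 69 ms each
Remaining 1 lookups: 1 * 69 = 69 ms
Total = 109 + 69 = 178 ms

178


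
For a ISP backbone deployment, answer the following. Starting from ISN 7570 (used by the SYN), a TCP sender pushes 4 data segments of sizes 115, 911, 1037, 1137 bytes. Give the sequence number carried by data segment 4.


The SYN occupies sequence number ISN = 7570, so the first data byte is ISN + 1 = 7571.
SEQ of data segment i = (ISN + 1) + sum of payload sizes of segments 1..i-1.
Segment 1: SEQ = 7571, payload = 115 bytes
Segment 2: SEQ = 7686, payload = 911 bytes
Segment 3: SEQ = 8597, payload = 1037 bytes
Segment 4: SEQ = 9634, payload = 1137 bytes
SEQ of segment 4 = 7571 + 115 + 911 + 1037 = 9634

9634


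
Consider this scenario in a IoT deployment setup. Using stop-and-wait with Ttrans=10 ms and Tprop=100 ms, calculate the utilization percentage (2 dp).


Given: Ttrans = 10 ms, Tprop = 100 ms
RTT = 2 * Tprop = 2 * 100 = 200 ms
U = Ttrans / (Ttrans + RTT)
U = 10 / (10 + 200)
U = 10 / 210 = 0.047619
U% = 4.76%

4.76


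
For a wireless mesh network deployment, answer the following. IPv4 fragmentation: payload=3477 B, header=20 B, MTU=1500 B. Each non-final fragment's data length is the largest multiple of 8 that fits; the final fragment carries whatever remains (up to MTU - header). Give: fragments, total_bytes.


Max data per non-final fragment = floor((MTU - header)/8)*8 = floor((1500 - 20)/8)*8 = floor(1480/8)*8 = 1480 B
Final fragment needs no 8-byte alignment: it can carry up to MTU - header = 1480 B
Non-final fragments needed = ceil((payload - 1480) / 1480) = ceil(1997/1480) = ceil(1.3493) = 2
Number of fragments = 2 + 1 = 3
Fragment sizes (data): 2 * 1480 B + 517 B (last, 517 <= 1480 OK)
Total bytes sent = payload + n_frags * header = 3477 + 3*20 = 3477 + 60 = 3537 B

3, 3537


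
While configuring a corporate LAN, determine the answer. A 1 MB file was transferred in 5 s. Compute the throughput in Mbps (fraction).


Given: file = 1 MB, time = 5 s
File in Mb = 1 * 8 = 8 Mb
Throughput = 8 / 5 Mbps
Throughput = 8/5 Mbps

8/5


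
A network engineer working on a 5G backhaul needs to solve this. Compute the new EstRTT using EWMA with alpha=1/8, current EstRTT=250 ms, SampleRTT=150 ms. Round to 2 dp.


Given: EstRTT = 250 ms, SampleRTT = 150 ms, alpha = 1/8
New EstRTT = (1 - alpha) * EstRTT + alpha * SampleRTT
(7/8) * 250 = 218.75
(1/8) * 150 = 18.75
New EstRTT = 218.75 + 18.75 = 237.5 ms -> 237.50 ms (2 dp)

237.50


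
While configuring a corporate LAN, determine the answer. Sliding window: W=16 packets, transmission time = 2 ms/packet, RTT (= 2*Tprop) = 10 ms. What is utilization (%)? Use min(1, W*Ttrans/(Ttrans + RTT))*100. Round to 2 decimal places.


Given: W = 16, Ttrans = 2 ms, RTT = 10 ms (= 2 * Tprop, Tprop = 5 ms)
Cycle time = Ttrans + RTT = 2 + 10 = 12 ms (first packet sent until its ACK returns)
W * Ttrans = 16 * 2 = 32 ms of sending per cycle
W * Ttrans / (Ttrans + RTT) = 32 / 12 = 2.666667
U = min(1, 2.666667) = 1.000000
U% = 100.00%

100.00


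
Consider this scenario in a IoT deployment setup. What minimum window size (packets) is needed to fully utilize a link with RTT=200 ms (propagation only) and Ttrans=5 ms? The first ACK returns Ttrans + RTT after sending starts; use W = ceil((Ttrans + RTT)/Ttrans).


Given: Ttrans = 5 ms, RTT = 200 ms (= 2 * Tprop, Tprop = 100 ms)
Time until first ACK returns = Ttrans + RTT = 5 + 200 = 205 ms
Need W * Ttrans >= Ttrans + RTT  ->  W >= (Ttrans + RTT) / Ttrans
(Ttrans + RTT) / Ttrans = 205 / 5 = 41
W_min = ceil(41) = 41

41


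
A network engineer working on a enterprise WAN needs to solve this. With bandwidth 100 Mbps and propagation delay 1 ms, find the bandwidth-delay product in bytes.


Given: bandwidth = 100 Mbps, delay = 1 ms
BDP in bits = 100 * 10^6 * 1 / 1000
BDP in bits = 100000
BDP in bytes = 100000 / 8 = 12500

12500


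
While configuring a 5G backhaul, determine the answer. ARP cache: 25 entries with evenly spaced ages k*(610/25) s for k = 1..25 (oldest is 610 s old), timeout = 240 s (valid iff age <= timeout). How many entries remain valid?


Ages are k * 610/25 s for k = 1..25 (spacing = 24.4000 s).
Entry k is valid iff k * 610/25 <= 240 iff k <= 25 * 240 / 610 = 9.8361
n_valid = floor(9.8361) = 9
(n_stale = 25 - 9 = 16)

9


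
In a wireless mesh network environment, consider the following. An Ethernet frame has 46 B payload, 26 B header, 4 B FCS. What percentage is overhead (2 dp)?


Given: payload = 46 B, header = 26 B, trailer = 4 B
Overhead bytes = header + trailer = 26 + 4 = 30
Total frame = payload + overhead = 46 + 30 = 76
Overhead % = 30 / 76 * 100 = 39.4737% -> 39.47% (2 dp)

39.47


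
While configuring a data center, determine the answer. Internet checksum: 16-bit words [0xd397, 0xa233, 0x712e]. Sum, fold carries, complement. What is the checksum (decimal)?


Given words: [0xd397, 0xa233, 0x712e]
Step 1: Sum all words
Raw sum = 54167 + 41523 + 28974 = 124664
Step 2: Fold carry: (59128 + 1) = 59129
One's complement = ~59129 & 0xFFFF = 6406

6406


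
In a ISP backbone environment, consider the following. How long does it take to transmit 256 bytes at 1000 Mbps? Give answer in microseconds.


Given: packet = 256 bytes, bandwidth = 1000 Mbps
Packet in bits = 256 * 8 = 2048 bits
Bandwidth = 1000 * 10^6 = 1000000000 bps
Time = 2048 / 1000000000 seconds
Time in us = 2048 * 10^6 / 1000000000 = 2.048

2.048


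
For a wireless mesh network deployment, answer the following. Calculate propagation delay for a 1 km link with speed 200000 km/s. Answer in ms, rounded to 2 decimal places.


Given: distance = 1 km, speed = 200000 km/s
Delay = distance / speed = 1 / 200000 seconds
Delay in ms = 1 * 1000 / 200000
Delay = 0.0050 ms
Rounded to 2 dp = 0.01 ms

0.01


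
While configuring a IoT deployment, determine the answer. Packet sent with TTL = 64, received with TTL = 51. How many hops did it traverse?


Given: initial TTL = 64, received TTL = 51
Hops = initial TTL - received TTL
Hops = 64 - 51 = 13

13


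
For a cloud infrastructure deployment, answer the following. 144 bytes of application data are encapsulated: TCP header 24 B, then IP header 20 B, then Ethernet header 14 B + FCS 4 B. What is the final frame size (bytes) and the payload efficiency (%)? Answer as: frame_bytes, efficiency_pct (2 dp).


TCP segment = 144 + 24 = 168 B
IP packet = 168 + 20 = 188 B
Ethernet frame = 188 + 14 + 4 = 206 B
Efficiency = app / frame = 144 / 206 = 0.699029 = 69.9029% -> 69.90% (2 dp)

206, 69.90


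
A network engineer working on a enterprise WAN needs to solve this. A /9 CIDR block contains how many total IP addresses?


Given: CIDR prefix /9
Host bits = 32 - 9 = 23
Total addresses = 2^23 = 8388608

8388608


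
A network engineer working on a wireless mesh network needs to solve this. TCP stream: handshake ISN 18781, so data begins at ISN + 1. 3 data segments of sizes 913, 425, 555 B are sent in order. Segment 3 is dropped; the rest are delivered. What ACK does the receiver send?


SYN uses sequence number 18781; first data byte = ISN + 1 = 18782.
Segment 1: SEQ = 18782, len = 913 B, covers [18782, 19694]
Segment 2: SEQ = 19695, len = 425 B, covers [19695, 20119]
Segment 3: SEQ = 20120, len = 555 B, covers [20120, 20674] [LOST]
In-order data received: bytes [18782, 20119] (segments 1..2).
Segment 3 missing -> gap begins at byte 20120.
Cumulative ACK = next expected in-order byte = 18782 + 913 + 425 = 20120

20120


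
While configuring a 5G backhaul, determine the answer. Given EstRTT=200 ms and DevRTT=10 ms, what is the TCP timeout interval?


Given: EstRTT = 200 ms, DevRTT = 10 ms
Timeout = EstRTT + 4 * DevRTT
4 * DevRTT = 4 * 10 = 40
Timeout = 200 + 40 = 240 ms

240


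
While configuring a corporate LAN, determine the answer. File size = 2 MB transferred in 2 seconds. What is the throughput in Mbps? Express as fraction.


Given: file = 2 MB, time = 2 s
File in Mb = 2 * 8 = 16 Mb
Throughput = 16 / 2 Mbps
Throughput = 8 Mbps

8


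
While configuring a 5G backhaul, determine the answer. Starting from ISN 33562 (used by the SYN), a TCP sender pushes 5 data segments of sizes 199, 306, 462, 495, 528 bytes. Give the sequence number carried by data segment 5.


The SYN occupies sequence number ISN = 33562, so the first data byte is ISN + 1 = 33563.
SEQ of data segment i = (ISN + 1) + sum of payload sizes of segments 1..i-1.
Segment 1: SEQ = 33563, payload = 199 bytes
Segment 2: SEQ = 33762, payload = 306 bytes
Segment 3: SEQ = 34068, payload = 462 bytes
Segment 4: SEQ = 34530, payload = 495 bytes
Segment 5: SEQ = 35025, payload = 528 bytes
SEQ of segment 5 = 33563 + 199 + 306 + 462 + 495 = 35025

35025


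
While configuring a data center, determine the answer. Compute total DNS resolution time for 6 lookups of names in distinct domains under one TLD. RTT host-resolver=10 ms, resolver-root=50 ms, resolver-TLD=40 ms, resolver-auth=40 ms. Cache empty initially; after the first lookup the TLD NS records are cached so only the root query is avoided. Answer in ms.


Lookup 1 (cold cache): local + root + TLD + auth = 10 + 50 + 40 + 40 = 140 ms
Lookups 2..6 (TLD NS cached -> skip root; new domain -> still ask TLD and auth): local + TLD + auth = 10 + 40 + 40 = 90 ms each
Remaining 5 lookups: 5 * 90 = 450 ms
Total = 140 + 450 = 590 ms

590


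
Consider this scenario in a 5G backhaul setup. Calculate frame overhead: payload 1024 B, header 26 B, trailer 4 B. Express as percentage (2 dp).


Given: payload = 1024 B, header = 26 B, trailer = 4 B
Overhead bytes = header + trailer = 26 + 4 = 30
Total frame = payload + overhead = 1024 + 30 = 1054
Overhead % = 30 / 1054 * 100 = 2.8463% -> 2.85% (2 dp)

2.85


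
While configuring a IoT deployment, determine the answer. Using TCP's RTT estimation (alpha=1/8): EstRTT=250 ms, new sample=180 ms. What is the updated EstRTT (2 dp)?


Given: EstRTT = 250 ms, SampleRTT = 180 ms, alpha = 1/8
New EstRTT = (1 - alpha) * EstRTT + alpha * SampleRTT
(7/8) * 250 = 218.75
(1/8) * 180 = 22.5
New EstRTT = 218.75 + 22.5 = 241.25 ms -> 241.25 ms (2 dp)

241.25


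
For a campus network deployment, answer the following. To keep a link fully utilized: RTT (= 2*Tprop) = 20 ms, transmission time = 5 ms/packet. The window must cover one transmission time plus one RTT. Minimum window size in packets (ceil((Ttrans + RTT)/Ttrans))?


Given: Ttrans = 5 ms, RTT = 20 ms (= 2 * Tprop, Tprop = 10 ms)
Time until first ACK returns = Ttrans + RTT = 5 + 20 = 25 ms
Need W * Ttrans >= Ttrans + RTT  ->  W >= (Ttrans + RTT) / Ttrans
(Ttrans + RTT) / Ttrans = 25 / 5 = 5
W_min = ceil(5) = 5

5


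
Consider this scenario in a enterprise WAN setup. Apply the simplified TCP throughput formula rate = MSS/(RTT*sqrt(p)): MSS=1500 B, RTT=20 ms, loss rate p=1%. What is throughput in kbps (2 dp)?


Given: MSS = 1500 bytes, RTT = 20 ms, loss = 1%
RTT in seconds = 20 / 1000 = 0.02
Loss rate = 1% = 0.01
sqrt(loss) = sqrt(0.01) = 0.1
Throughput (bytes/s) = 1500 / (0.02 * 0.1) = 750000.0000
Throughput (kbps) = 750000.0000 * 8 / 1000 = 6000.000000 -> 6000.00 kbps (2 dp)

6000.00


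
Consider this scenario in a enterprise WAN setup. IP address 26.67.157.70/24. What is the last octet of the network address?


Given: IP = 26.67.157.70, prefix = /24
Subnet mask = 255.255.255.0
Last octet of IP: 70
Last octet of mask: 0
Network last octet = 70 AND 0 = 0

0


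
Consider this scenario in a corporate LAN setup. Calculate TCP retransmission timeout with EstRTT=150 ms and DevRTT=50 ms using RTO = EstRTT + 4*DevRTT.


Given: EstRTT = 150 ms, DevRTT = 50 ms
Timeout = EstRTT + 4 * DevRTT
4 * DevRTT = 4 * 50 = 200
Timeout = 150 + 200 = 350 ms

350


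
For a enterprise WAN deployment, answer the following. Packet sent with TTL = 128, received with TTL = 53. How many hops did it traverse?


Given: initial TTL = 128, received TTL = 53
Hops = initial TTL - received TTL
Hops = 128 - 53 = 75

75


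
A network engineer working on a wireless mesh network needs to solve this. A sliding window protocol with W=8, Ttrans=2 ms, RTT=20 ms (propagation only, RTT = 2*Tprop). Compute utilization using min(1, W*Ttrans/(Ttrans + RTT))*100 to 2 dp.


Given: W = 8, Ttrans = 2 ms, RTT = 20 ms (= 2 * Tprop, Tprop = 10 ms)
Cycle time = Ttrans + RTT = 2 + 20 = 22 ms (first packet sent until its ACK returns)
W * Ttrans = 8 * 2 = 16 ms of sending per cycle
W * Ttrans / (Ttrans + RTT) = 16 / 22 = 0.727273
U = min(1, 0.727273) = 0.727273
U% = 72.73%

72.73


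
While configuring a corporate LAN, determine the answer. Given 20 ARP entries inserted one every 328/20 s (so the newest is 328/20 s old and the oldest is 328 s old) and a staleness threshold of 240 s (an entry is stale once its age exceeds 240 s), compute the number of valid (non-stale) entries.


Ages are k * 328/20 s for k = 1..20 (spacing = 16.4000 s).
Entry k is valid iff k * 328/20 <= 240 iff k <= 20 * 240 / 328 = 14.6341
n_valid = floor(14.6341) = 14
(n_stale = 20 - 14 = 6)

14


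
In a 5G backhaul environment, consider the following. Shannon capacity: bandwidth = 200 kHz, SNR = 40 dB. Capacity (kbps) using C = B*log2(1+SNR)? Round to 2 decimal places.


Given: B = 200 kHz, SNR = 40 dB
SNR linear = 10^(40/10) = 10000
1 + SNR = 10001
log2(10001) = 13.2878566418
C = 200 * 1000 * 13.2878566418 = 2657571.3284 bps
C = 2657.571328 kbps -> 2657.57 kbps (2 dp)

2657.57


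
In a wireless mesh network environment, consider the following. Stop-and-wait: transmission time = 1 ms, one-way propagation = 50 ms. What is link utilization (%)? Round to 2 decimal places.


Given: Ttrans = 1 ms, Tprop = 50 ms
RTT = 2 * Tprop = 2 * 50 = 100 ms
U = Ttrans / (Ttrans + RTT)
U = 1 / (1 + 100)
U = 1 / 101 = 0.009901
U% = 0.99%

0.99


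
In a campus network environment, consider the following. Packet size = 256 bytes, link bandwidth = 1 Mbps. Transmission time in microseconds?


Given: packet = 256 bytes, bandwidth = 1 Mbps
Packet in bits = 256 * 8 = 2048 bits
Bandwidth = 1 * 10^6 = 1000000 bps
Time = 2048 / 1000000 seconds
Time in us = 2048 * 10^6 / 1000000 = 2048

2048


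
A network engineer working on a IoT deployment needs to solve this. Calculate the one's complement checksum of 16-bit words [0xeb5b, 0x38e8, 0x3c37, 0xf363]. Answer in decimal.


Given words: [0xeb5b, 0x38e8, 0x3c37, 0xf363]
Step 1: Sum all words
Raw sum = 60251 + 14568 + 15415 + 62307 = 152541
Step 2: Fold carry: (21469 + 2) = 21471
One's complement = ~21471 & 0xFFFF = 44064

44064


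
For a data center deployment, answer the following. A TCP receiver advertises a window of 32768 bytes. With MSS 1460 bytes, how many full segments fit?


Given: RWND = 32768 bytes, MSS = 1460 bytes
Full segments = floor(RWND / MSS)
Full segments = floor(32768 / 1460)
Full segments = floor(22.4438) = 22

22


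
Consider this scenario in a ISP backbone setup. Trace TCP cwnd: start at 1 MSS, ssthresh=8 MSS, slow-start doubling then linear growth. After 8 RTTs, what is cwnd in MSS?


RTT 0: cwnd = 1 MSS (initial)
RTT 1: cwnd = 2 MSS (slow start, doubled)
RTT 2: cwnd = 4 MSS (slow start, doubled)
RTT 3: cwnd = 8 MSS (slow start, doubled)
RTT 4: cwnd = 9 MSS (congestion avoidance, +1)
RTT 5: cwnd = 10 MSS (congestion avoidance, +1)
RTT 6: cwnd = 11 MSS (congestion avoidance, +1)
RTT 7: cwnd = 12 MSS (congestion avoidance, +1)
RTT 8: cwnd = 13 MSS (congestion avoidance, +1)

13


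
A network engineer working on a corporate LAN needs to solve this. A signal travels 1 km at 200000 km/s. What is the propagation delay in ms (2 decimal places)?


Given: distance = 1 km, speed = 200000 km/s
Delay = distance / speed = 1 / 200000 seconds
Delay in ms = 1 * 1000 / 200000
Delay = 0.0050 ms
Rounded to 2 dp = 0.01 ms

0.01


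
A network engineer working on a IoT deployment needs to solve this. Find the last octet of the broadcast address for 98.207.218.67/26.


Given: IP = 98.207.218.67, prefix = /26
Host bits = 32 - 26 = 6
Network last octet = 67 AND mask = 64
Host part size = 2^6 - 1 = 63
Broadcast last octet = 64 OR 63 = 127

127


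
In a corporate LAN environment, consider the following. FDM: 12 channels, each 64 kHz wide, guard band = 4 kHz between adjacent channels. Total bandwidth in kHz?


Given: 12 channels, 64 kHz each, guard = 4 kHz
Channel bandwidth = 12 * 64 = 768 kHz
Guard bands = 11 gaps * 4 kHz = 44 kHz
Total = 768 + 44 = 812 kHz

812


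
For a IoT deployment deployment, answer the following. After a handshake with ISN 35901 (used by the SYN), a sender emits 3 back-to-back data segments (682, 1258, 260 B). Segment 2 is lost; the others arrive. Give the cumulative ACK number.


SYN uses sequence number 35901; first data byte = ISN + 1 = 35902.
Segment 1: SEQ = 35902, len = 682 B, covers [35902, 36583]
Segment 2: SEQ = 36584, len = 1258 B, covers [36584, 37841] [LOST]
Segment 3: SEQ = 37842, len = 260 B, covers [37842, 38101]
In-order data received: bytes [35902, 36583] (segments 1..1).
Segment 2 missing -> gap begins at byte 36584; later segments buffered out of order.
Cumulative ACK = next expected in-order byte = 35902 + 682 = 36584

36584


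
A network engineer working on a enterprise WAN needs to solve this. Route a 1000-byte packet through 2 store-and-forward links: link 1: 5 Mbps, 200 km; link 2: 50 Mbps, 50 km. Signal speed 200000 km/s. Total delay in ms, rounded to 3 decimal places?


Packet = 1000 bytes = 8000 bits. Store-and-forward: sum (t_trans + t_prop) per link.
Link 1: t_trans = 8000/(5*10^6) s = 1.6000 ms; t_prop = 200/200000 s = 1.0000 ms; subtotal = 2.6000 ms
Link 2: t_trans = 8000/(50*10^6) s = 0.1600 ms; t_prop = 50/200000 s = 0.2500 ms; subtotal = 0.4100 ms
End-to-end = 2.6000 + 0.4100 = 3.0100 ms -> 3.010 ms (3 dp)

3.010


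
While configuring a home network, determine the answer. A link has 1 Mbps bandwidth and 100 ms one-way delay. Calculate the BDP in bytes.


Given: bandwidth = 1 Mbps, delay = 100 ms
BDP in bits = 1 * 10^6 * 100 / 1000
BDP in bits = 100000
BDP in bytes = 100000 / 8 = 12500

12500


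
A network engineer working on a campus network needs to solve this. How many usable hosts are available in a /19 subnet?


Given: subnet mask /19
Host bits = 32 - 19 = 13
Total addresses = 2^13 = 8192
Usable hosts = 8192 - 2 (network + broadcast) = 8190

8190


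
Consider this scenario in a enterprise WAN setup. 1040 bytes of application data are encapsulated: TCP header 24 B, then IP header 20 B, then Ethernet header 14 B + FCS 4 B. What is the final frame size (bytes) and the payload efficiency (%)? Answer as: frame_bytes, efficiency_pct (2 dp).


TCP segment = 1040 + 24 = 1064 B
IP packet = 1064 + 20 = 1084 B
Ethernet frame = 1084 + 14 + 4 = 1102 B
Efficiency = app / frame = 1040 / 1102 = 0.943739 = 94.3739% -> 94.37% (2 dp)

1102, 94.37


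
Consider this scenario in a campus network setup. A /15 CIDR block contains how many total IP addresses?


Given: CIDR prefix /15
Host bits = 32 - 15 = 17
Total addresses = 2^17 = 131072

131072


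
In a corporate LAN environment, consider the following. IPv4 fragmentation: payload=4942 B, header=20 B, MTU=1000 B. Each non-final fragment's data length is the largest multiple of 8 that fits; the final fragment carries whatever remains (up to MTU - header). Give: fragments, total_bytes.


Max data per non-final fragment = floor((MTU - header)/8)*8 = floor((1000 - 20)/8)*8 = floor(980/8)*8 = 976 B
Final fragment needs no 8-byte alignment: it can carry up to MTU - header = 980 B
Non-final fragments needed = ceil((payload - 980) / 976) = ceil(3962/976) = ceil(4.0594) = 5
Number of fragments = 5 + 1 = 6
Fragment sizes (data): 5 * 976 B + 62 B (last, 62 <= 980 OK)
Total bytes sent = payload + n_frags * header = 4942 + 6*20 = 4942 + 120 = 5062 B

6, 5062


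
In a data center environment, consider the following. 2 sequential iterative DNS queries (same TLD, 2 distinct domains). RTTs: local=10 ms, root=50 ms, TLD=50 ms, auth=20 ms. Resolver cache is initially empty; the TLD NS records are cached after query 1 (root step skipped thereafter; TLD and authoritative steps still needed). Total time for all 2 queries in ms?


Lookup 1 (cold cache): local + root + TLD + auth = 10 + 50 + 50 + 20 = 130 ms
Lookups 2..2 (TLD NS cached -> skip root; new domain -> still ask TLD and auth): local + TLD + auth = 10 + 50 + 20 = 80 ms each
Remaining 1 lookups: 1 * 80 = 80 ms
Total = 130 + 80 = 210 ms

210


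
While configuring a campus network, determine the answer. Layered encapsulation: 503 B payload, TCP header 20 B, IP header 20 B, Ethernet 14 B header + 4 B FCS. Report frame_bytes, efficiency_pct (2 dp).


TCP segment = 503 + 20 = 523 B
IP packet = 523 + 20 = 543 B
Ethernet frame = 543 + 14 + 4 = 561 B
Efficiency = app / frame = 503 / 561 = 0.896613 = 89.6613% -> 89.66% (2 dp)

561, 89.66


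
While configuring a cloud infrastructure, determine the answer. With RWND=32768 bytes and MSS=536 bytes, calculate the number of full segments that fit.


Given: RWND = 32768 bytes, MSS = 536 bytes
Full segments = floor(RWND / MSS)
Full segments = floor(32768 / 536)
Full segments = floor(61.1343) = 61

61


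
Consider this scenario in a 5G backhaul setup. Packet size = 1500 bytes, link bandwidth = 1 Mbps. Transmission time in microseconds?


Given: packet = 1500 bytes, bandwidth = 1 Mbps
Packet in bits = 1500 * 8 = 12000 bits
Bandwidth = 1 * 10^6 = 1000000 bps
Time = 12000 / 1000000 seconds
Time in us = 12000 * 10^6 / 1000000 = 12000

12000


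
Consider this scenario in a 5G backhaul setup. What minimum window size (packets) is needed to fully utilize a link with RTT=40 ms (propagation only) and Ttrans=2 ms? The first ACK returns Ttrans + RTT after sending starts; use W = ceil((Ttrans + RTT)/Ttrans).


Given: Ttrans = 2 ms, RTT = 40 ms (= 2 * Tprop, Tprop = 20 ms)
Time until first ACK returns = Ttrans + RTT = 2 + 40 = 42 ms
Need W * Ttrans >= Ttrans + RTT  ->  W >= (Ttrans + RTT) / Ttrans
(Ttrans + RTT) / Ttrans = 42 / 2 = 21
W_min = ceil(21) = 21

21


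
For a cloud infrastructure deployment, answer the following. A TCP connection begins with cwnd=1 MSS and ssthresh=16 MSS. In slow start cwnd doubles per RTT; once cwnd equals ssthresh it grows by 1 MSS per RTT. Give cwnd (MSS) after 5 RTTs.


RTT 0: cwnd = 1 MSS (initial)
RTT 1: cwnd = 2 MSS (slow start, doubled)
RTT 2: cwnd = 4 MSS (slow start, doubled)
RTT 3: cwnd = 8 MSS (slow start, doubled)
RTT 4: cwnd = 16 MSS (slow start, doubled)
RTT 5: cwnd = 17 MSS (congestion avoidance, +1)

17


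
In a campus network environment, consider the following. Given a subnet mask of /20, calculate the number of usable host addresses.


Given: subnet mask /20
Host bits = 32 - 20 = 12
Total addresses = 2^12 = 4096
Usable hosts = 4096 - 2 (network + broadcast) = 4094

4094


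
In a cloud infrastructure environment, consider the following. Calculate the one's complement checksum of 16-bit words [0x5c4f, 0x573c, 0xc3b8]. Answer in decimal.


Given words: [0x5c4f, 0x573c, 0xc3b8]
Step 1: Sum all words
Raw sum = 23631 + 22332 + 50104 = 96067
Step 2: Fold carry: (30531 + 1) = 30532
One's complement = ~30532 & 0xFFFF = 35003

35003


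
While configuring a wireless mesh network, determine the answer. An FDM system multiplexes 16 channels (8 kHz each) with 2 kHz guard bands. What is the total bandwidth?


Given: 16 channels, 8 kHz each, guard = 2 kHz
Channel bandwidth = 16 * 8 = 128 kHz
Guard bands = 15 gaps * 2 kHz = 30 kHz
Total = 128 + 30 = 158 kHz

158


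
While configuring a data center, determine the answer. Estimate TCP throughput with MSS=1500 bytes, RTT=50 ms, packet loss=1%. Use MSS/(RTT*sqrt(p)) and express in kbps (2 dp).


Given: MSS = 1500 bytes, RTT = 50 ms, loss = 1%
RTT in seconds = 50 / 1000 = 0.05
Loss rate = 1% = 0.01
sqrt(loss) = sqrt(0.01) = 0.1
Throughput (bytes/s) = 1500 / (0.05 * 0.1) = 300000.0000
Throughput (kbps) = 300000.0000 * 8 / 1000 = 2400.000000 -> 2400.00 kbps (2 dp)

2400.00


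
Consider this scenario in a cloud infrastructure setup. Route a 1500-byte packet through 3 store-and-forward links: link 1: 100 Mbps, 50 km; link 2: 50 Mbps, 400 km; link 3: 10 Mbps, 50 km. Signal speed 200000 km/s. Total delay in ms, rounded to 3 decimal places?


Packet = 1500 bytes = 12000 bits. Store-and-forward: sum (t_trans + t_prop) per link.
Link 1: t_trans = 12000/(100*10^6) s = 0.1200 ms; t_prop = 50/200000 s = 0.2500 ms; subtotal = 0.3700 ms
Link 2: t_trans = 12000/(50*10^6) s = 0.2400 ms; t_prop = 400/200000 s = 2.0000 ms; subtotal = 2.2400 ms
Link 3: t_trans = 12000/(10*10^6) s = 1.2000 ms; t_prop = 50/200000 s = 0.2500 ms; subtotal = 1.4500 ms
End-to-end = 0.3700 + 2.2400 + 1.4500 = 4.0600 ms -> 4.060 ms (3 dp)

4.060


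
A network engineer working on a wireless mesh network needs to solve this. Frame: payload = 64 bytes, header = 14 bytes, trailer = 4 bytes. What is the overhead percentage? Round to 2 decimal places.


Given: payload = 64 B, header = 14 B, trailer = 4 B
Overhead bytes = header + trailer = 14 + 4 = 18
Total frame = payload + overhead = 64 + 18 = 82
Overhead % = 18 / 82 * 100 = 21.9512% -> 21.95% (2 dp)

21.95


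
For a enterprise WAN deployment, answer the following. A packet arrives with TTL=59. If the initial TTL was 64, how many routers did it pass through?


Given: initial TTL = 64, received TTL = 59
Hops = initial TTL - received TTL
Hops = 64 - 59 = 5

5


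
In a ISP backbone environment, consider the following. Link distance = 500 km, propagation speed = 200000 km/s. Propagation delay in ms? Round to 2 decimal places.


Given: distance = 500 km, speed = 200000 km/s
Delay = distance / speed = 500 / 200000 seconds
Delay in ms = 500 * 1000 / 200000
Delay = 2.5000 ms
Rounded to 2 dp = 2.50 ms

2.50


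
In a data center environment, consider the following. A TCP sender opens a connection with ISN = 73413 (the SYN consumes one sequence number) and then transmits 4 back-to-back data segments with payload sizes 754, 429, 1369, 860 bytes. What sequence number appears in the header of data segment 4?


The SYN occupies sequence number ISN = 73413, so the first data byte is ISN + 1 = 73414.
SEQ of data segment i = (ISN + 1) + sum of payload sizes of segments 1..i-1.
Segment 1: SEQ = 73414, payload = 754 bytes
Segment 2: SEQ = 74168, payload = 429 bytes
Segment 3: SEQ = 74597, payload = 1369 bytes
Segment 4: SEQ = 75966, payload = 860 bytes
SEQ of segment 4 = 73414 + 754 + 429 + 1369 = 75966

75966


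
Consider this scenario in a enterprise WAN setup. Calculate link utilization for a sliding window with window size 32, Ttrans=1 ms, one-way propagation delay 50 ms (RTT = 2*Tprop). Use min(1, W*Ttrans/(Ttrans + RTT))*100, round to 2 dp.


Given: W = 32, Ttrans = 1 ms, RTT = 100 ms (= 2 * Tprop, Tprop = 50 ms)
Cycle time = Ttrans + RTT = 1 + 100 = 101 ms (first packet sent until its ACK returns)
W * Ttrans = 32 * 1 = 32 ms of sending per cycle
W * Ttrans / (Ttrans + RTT) = 32 / 101 = 0.316832
U = min(1, 0.316832) = 0.316832
U% = 31.68%

31.68
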